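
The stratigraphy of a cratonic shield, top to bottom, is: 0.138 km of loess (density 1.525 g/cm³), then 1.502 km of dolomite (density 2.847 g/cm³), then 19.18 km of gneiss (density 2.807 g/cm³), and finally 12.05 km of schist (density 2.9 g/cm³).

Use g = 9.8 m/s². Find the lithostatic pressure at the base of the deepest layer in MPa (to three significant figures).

914 MPa

loess: 1525 kg/m³ × 9.8 m/s² × 138 m = 2.062×10^6 Pa = 2.062 MPa
dolomite: 2847 kg/m³ × 9.8 m/s² × 1502 m = 4.191×10^7 Pa = 41.91 MPa
gneiss: 2807 kg/m³ × 9.8 m/s² × 19180 m = 5.276×10^8 Pa = 527.6 MPa
schist: 2900 kg/m³ × 9.8 m/s² × 12050 m = 3.425×10^8 Pa = 342.5 MPa
Total = 2.062 + 41.91 + 527.6 + 342.5 = 914.05 MPa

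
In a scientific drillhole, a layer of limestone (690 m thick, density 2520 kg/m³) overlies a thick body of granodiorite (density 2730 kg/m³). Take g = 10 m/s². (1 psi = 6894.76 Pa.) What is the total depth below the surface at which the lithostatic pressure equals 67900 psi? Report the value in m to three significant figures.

Pressure at base of upper layers: 2520×10×690 = 1.739×10^7 Pa = 2522 psi
Remaining pressure to be supplied by granodiorite: 4.682×10^8 − 1.739×10^7 = 4.508×10^8 Pa
Additional depth in granodiorite = 4.508×10^8 Pa / (2730 kg/m³ × 10 m/s²) = 16512 m
Total depth = 690 m + 16512 m = 17202 m

17200 m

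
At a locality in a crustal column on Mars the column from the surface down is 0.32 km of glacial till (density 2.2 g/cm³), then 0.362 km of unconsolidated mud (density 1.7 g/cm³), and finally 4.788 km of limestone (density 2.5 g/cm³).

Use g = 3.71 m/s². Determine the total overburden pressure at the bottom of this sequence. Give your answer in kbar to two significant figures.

0.49 kbar

glacial till: 2200 kg/m³ × 3.71 m/s² × 320 m = 2.612×10^6 Pa = 0.02612 kbar
unconsolidated mud: 1700 kg/m³ × 3.71 m/s² × 362 m = 2.283×10^6 Pa = 0.02283 kbar
limestone: 2500 kg/m³ × 3.71 m/s² × 4788 m = 4.441×10^7 Pa = 0.4441 kbar
Total = 0.02612 + 0.02283 + 0.4441 = 0.49304 kbar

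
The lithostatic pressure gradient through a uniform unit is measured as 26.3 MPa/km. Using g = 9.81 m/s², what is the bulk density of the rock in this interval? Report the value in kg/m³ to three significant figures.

2680 kg/m³

ρ = (dP/dz)/g = 26.3 MPa/km / 9.81 m/s² = 26300 Pa/m / 9.81 m/s² = 2680.9 kg/m³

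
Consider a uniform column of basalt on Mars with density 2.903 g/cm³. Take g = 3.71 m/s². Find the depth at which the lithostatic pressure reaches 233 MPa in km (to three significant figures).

21.6 km

h = P/(ρg) = 233 MPa / (2903 kg/m³ × 3.71 m/s²) = 2.330×10^8 Pa / 10770 Pa/m = 21634 m
= 21.634 km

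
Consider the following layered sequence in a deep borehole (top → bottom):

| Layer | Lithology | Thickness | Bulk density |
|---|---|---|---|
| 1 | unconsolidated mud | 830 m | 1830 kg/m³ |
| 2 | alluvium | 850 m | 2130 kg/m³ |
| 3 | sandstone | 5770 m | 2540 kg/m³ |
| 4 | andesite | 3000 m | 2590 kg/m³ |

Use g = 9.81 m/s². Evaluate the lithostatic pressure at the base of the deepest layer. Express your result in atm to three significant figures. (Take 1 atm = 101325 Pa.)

unconsolidated mud: 1830 kg/m³ × 9.81 m/s² × 830 m = 1.490×10^7 Pa = 147.1 atm
alluvium: 2130 kg/m³ × 9.81 m/s² × 850 m = 1.776×10^7 Pa = 175.3 atm
sandstone: 2540 kg/m³ × 9.81 m/s² × 5770 m = 1.438×10^8 Pa = 1419 atm
andesite: 2590 kg/m³ × 9.81 m/s² × 3000 m = 7.622×10^7 Pa = 752.3 atm
Total = 147.1 + 175.3 + 1419 + 752.3 = 2493.5 atm

2490 atm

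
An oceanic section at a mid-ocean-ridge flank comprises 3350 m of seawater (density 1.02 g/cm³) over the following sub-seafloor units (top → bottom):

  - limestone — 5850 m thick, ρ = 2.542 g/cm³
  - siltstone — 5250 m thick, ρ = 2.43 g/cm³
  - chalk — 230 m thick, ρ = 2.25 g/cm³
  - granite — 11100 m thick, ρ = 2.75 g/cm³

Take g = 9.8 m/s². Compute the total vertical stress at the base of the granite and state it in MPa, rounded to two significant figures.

610 MPa

seawater: 1020 kg/m³ × 9.8 m/s² × 3350 m = 3.349×10^7 Pa = 33.49 MPa
limestone: 2542 kg/m³ × 9.8 m/s² × 5850 m = 1.457×10^8 Pa = 145.7 MPa
siltstone: 2430 kg/m³ × 9.8 m/s² × 5250 m = 1.250×10^8 Pa = 125.0 MPa
chalk: 2250 kg/m³ × 9.8 m/s² × 230 m = 5.072×10^6 Pa = 5.072 MPa
granite: 2750 kg/m³ × 9.8 m/s² × 11100 m = 2.991×10^8 Pa = 299.1 MPa
Total = 33.49 + 145.7 + 125.0 + 5.072 + 299.1 = 608.46 MPa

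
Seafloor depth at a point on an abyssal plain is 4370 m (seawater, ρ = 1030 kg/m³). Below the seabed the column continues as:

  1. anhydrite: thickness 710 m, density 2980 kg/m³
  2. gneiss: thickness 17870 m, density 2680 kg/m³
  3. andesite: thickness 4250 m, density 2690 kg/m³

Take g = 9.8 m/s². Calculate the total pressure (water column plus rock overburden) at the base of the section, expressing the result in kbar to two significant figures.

6.5 kbar

seawater: 1030 kg/m³ × 9.8 m/s² × 4370 m = 4.411×10^7 Pa = 0.4411 kbar
anhydrite: 2980 kg/m³ × 9.8 m/s² × 710 m = 2.073×10^7 Pa = 0.2073 kbar
gneiss: 2680 kg/m³ × 9.8 m/s² × 17870 m = 4.693×10^8 Pa = 4.693 kbar
andesite: 2690 kg/m³ × 9.8 m/s² × 4250 m = 1.120×10^8 Pa = 1.120 kbar
Total = 0.4411 + 0.2073 + 4.693 + 1.120 = 6.4622 kbar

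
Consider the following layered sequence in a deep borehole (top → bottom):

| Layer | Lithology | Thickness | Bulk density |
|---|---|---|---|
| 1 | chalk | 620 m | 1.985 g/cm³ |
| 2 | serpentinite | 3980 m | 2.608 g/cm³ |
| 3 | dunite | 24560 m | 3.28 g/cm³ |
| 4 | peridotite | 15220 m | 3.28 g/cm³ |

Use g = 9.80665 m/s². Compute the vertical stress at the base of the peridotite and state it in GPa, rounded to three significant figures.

chalk: 1985 kg/m³ × 9.80665 m/s² × 620 m = 1.207×10^7 Pa = 0.01207 GPa
serpentinite: 2608 kg/m³ × 9.80665 m/s² × 3980 m = 1.018×10^8 Pa = 0.1018 GPa
dunite: 3280 kg/m³ × 9.80665 m/s² × 24560 m = 7.900×10^8 Pa = 0.7900 GPa
peridotite: 3280 kg/m³ × 9.80665 m/s² × 15220 m = 4.896×10^8 Pa = 0.4896 GPa
Total = 0.01207 + 0.1018 + 0.7900 + 0.4896 = 1.3934 GPa

1.39 GPa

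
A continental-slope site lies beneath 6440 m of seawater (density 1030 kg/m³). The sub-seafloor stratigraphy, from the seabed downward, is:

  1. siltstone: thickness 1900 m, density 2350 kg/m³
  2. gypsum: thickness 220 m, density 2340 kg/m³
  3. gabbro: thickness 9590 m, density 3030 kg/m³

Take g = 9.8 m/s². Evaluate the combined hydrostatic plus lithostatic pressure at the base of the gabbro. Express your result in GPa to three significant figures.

0.399 GPa

seawater: 1030 kg/m³ × 9.8 m/s² × 6440 m = 6.501×10^7 Pa = 0.06501 GPa
siltstone: 2350 kg/m³ × 9.8 m/s² × 1900 m = 4.376×10^7 Pa = 0.04376 GPa
gypsum: 2340 kg/m³ × 9.8 m/s² × 220 m = 5.045×10^6 Pa = 5.045×10^-3 GPa
gabbro: 3030 kg/m³ × 9.8 m/s² × 9590 m = 2.848×10^8 Pa = 0.2848 GPa
Total = 0.06501 + 0.04376 + 5.045×10^-3 + 0.2848 = 0.39857 GPa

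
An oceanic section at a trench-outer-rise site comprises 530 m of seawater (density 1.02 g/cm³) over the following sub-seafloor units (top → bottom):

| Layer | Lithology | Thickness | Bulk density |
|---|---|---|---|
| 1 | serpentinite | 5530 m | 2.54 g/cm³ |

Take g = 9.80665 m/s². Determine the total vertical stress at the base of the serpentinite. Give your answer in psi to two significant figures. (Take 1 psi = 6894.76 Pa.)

seawater: 1020 kg/m³ × 9.80665 m/s² × 530 m = 5.301×10^6 Pa = 768.9 psi
serpentinite: 2540 kg/m³ × 9.80665 m/s² × 5530 m = 1.377×10^8 Pa = 19978 psi
Total = 768.9 + 19978 = 20747 psi

21000 psi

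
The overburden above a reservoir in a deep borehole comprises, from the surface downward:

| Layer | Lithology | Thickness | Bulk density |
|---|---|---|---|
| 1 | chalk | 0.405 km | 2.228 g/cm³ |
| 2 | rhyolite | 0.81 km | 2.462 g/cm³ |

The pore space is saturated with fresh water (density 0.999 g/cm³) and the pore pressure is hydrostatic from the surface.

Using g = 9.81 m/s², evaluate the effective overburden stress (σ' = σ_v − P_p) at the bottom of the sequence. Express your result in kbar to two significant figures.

Overburden (lithostatic) stress σ_v:
chalk: 2228 kg/m³ × 9.81 m/s² × 405 m = 8.852×10^6 Pa = 8.852 MPa
rhyolite: 2462 kg/m³ × 9.81 m/s² × 810 m = 1.956×10^7 Pa = 19.56 MPa
Total = 8.852 + 19.56 = 28.415 MPa
Pore pressure P_p = 999 kg/m³ × 9.81 m/s² × 1215 m = 1.191×10^7 Pa = 11.91 MPa
Effective stress σ' = σ_v − P_p = 28.42 − 11.91 = 16.508 MPa = 0.16508 kbar

0.17 kbar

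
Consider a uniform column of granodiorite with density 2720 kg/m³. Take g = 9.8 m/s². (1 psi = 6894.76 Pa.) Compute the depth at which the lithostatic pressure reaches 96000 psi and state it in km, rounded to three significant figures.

h = P/(ρg) = 96000 psi / (2720 kg/m³ × 9.8 m/s²) = 6.619×10^8 Pa / 26656 Pa/m = 24831 m
= 24.831 km

24.8 km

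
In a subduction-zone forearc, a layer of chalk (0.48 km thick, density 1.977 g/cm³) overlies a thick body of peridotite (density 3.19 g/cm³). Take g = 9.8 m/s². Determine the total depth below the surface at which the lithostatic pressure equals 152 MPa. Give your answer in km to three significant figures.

5.04 km

Pressure at base of upper layers: 1977×9.8×480 = 9.300×10^6 Pa = 9.300 MPa
Remaining pressure to be supplied by peridotite: 1.520×10^8 − 9.300×10^6 = 1.427×10^8 Pa
Additional depth in peridotite = 1.427×10^8 Pa / (3190 kg/m³ × 9.8 m/s²) = 4564.7 m
Total depth = 480 m + 4564.7 m = 5044.7 m
= 5.0447 km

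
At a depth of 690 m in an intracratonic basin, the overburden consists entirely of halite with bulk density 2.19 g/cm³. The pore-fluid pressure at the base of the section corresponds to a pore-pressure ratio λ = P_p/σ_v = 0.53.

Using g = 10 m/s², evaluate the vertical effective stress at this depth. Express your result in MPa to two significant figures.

7.1 MPa

Overburden (lithostatic) stress σ_v:
halite: 2190 kg/m³ × 10 m/s² × 690 m = 1.511×10^7 Pa = 15.11 MPa
Pore pressure P_p = λ·σ_v = 0.53 × 15.11 MPa = 8.009 MPa
Effective stress σ' = σ_v − P_p = 15.11 − 8.009 = 7.1022 MPa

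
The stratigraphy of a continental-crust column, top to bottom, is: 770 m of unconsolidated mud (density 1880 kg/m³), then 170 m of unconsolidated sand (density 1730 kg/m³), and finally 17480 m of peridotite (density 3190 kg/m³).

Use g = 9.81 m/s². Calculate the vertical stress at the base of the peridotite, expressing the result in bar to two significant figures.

5600 bar

unconsolidated mud: 1880 kg/m³ × 9.81 m/s² × 770 m = 1.420×10^7 Pa = 142.0 bar
unconsolidated sand: 1730 kg/m³ × 9.81 m/s² × 170 m = 2.885×10^6 Pa = 28.85 bar
peridotite: 3190 kg/m³ × 9.81 m/s² × 17480 m = 5.470×10^8 Pa = 5470 bar
Total = 142.0 + 28.85 + 5470 = 5641.0 bar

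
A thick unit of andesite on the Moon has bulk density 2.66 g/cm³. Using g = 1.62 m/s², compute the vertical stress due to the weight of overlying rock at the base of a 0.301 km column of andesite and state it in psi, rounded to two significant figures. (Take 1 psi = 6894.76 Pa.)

190 psi

andesite: 2660 kg/m³ × 1.62 m/s² × 301 m = 1.297×10^6 Pa = 188.1 psi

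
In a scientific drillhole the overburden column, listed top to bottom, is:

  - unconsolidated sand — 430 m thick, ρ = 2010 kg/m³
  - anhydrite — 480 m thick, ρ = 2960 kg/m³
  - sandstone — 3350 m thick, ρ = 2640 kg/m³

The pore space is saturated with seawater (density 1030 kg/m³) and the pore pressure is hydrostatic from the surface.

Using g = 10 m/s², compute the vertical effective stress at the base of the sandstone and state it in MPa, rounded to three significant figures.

67.4 MPa

Overburden (lithostatic) stress σ_v:
unconsolidated sand: 2010 kg/m³ × 10 m/s² × 430 m = 8.643×10^6 Pa = 8.643 MPa
anhydrite: 2960 kg/m³ × 10 m/s² × 480 m = 1.421×10^7 Pa = 14.21 MPa
sandstone: 2640 kg/m³ × 10 m/s² × 3350 m = 8.844×10^7 Pa = 88.44 MPa
Total = 8.643 + 14.21 + 88.44 = 111.29 MPa
Pore pressure P_p = 1030 kg/m³ × 10 m/s² × 4260 m = 4.388×10^7 Pa = 43.88 MPa
Effective stress σ' = σ_v − P_p = 111.3 − 43.88 = 67.413 MPa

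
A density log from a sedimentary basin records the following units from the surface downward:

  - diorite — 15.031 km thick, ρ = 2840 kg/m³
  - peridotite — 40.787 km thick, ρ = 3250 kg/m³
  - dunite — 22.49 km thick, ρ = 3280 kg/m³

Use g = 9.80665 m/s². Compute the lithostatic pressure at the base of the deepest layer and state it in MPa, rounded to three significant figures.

diorite: 2840 kg/m³ × 9.80665 m/s² × 15031 m = 4.186×10^8 Pa = 418.6 MPa
peridotite: 3250 kg/m³ × 9.80665 m/s² × 40787 m = 1.300×10^9 Pa = 1300 MPa
dunite: 3280 kg/m³ × 9.80665 m/s² × 22490 m = 7.234×10^8 Pa = 723.4 MPa
Total = 418.6 + 1300 + 723.4 = 2442.0 MPa

2440 MPa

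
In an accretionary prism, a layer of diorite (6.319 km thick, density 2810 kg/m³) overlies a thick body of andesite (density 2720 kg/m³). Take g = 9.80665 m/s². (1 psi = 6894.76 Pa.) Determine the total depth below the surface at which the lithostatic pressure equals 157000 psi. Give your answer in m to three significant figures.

Pressure at base of upper layers: 2810×9.80665×6319 = 1.741×10^8 Pa = 25256 psi
Remaining pressure to be supplied by andesite: 1.082×10^9 − 1.741×10^8 = 9.083×10^8 Pa
Additional depth in andesite = 9.083×10^8 Pa / (2720 kg/m³ × 9.80665 m/s²) = 34054 m
Total depth = 6319 m + 34054 m = 40373 m

40400 m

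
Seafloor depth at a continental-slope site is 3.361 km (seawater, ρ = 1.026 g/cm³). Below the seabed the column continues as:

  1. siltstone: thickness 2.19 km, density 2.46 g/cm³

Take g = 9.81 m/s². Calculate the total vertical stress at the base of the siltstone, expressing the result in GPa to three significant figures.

0.0867 GPa

seawater: 1026 kg/m³ × 9.81 m/s² × 3361 m = 3.383×10^7 Pa = 0.03383 GPa
siltstone: 2460 kg/m³ × 9.81 m/s² × 2190 m = 5.285×10^7 Pa = 0.05285 GPa
Total = 0.03383 + 0.05285 = 0.086679 GPa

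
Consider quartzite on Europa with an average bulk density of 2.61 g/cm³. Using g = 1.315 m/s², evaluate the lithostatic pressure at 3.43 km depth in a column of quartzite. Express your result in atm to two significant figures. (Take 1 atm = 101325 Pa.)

quartzite: 2610 kg/m³ × 1.315 m/s² × 3430 m = 1.177×10^7 Pa = 116.2 atm

120 atm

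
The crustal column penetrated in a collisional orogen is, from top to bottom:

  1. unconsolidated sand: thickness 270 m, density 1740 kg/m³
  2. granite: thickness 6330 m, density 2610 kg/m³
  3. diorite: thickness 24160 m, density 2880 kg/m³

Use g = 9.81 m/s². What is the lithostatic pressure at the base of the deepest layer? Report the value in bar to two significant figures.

8500 bar

unconsolidated sand: 1740 kg/m³ × 9.81 m/s² × 270 m = 4.609×10^6 Pa = 46.09 bar
granite: 2610 kg/m³ × 9.81 m/s² × 6330 m = 1.621×10^8 Pa = 1621 bar
diorite: 2880 kg/m³ × 9.81 m/s² × 24160 m = 6.826×10^8 Pa = 6826 bar
Total = 46.09 + 1621 + 6826 = 8492.7 bar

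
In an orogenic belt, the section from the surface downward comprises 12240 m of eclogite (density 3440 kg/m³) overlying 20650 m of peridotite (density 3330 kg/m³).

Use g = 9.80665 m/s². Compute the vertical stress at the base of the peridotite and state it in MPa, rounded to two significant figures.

1100 MPa

eclogite: 3440 kg/m³ × 9.80665 m/s² × 12240 m = 4.129×10^8 Pa = 412.9 MPa
peridotite: 3330 kg/m³ × 9.80665 m/s² × 20650 m = 6.743×10^8 Pa = 674.3 MPa
Total = 412.9 + 674.3 = 1087.3 MPa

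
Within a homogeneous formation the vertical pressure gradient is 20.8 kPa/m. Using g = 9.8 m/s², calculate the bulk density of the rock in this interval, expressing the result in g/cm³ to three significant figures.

ρ = (dP/dz)/g = 20.8 kPa/m / 9.8 m/s² = 20800 Pa/m / 9.8 m/s² = 2122.4 kg/m³
= 2.122 g/cm³

2.12 g/cm³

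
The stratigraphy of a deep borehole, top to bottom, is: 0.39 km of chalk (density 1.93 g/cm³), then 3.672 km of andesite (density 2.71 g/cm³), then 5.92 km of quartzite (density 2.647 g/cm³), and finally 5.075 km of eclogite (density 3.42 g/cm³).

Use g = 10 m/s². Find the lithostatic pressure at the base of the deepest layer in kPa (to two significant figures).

chalk: 1930 kg/m³ × 10 m/s² × 390 m = 7.527×10^6 Pa = 7527 kPa
andesite: 2710 kg/m³ × 10 m/s² × 3672 m = 9.951×10^7 Pa = 99511 kPa
quartzite: 2647 kg/m³ × 10 m/s² × 5920 m = 1.567×10^8 Pa = 1.567×10^5 kPa
eclogite: 3420 kg/m³ × 10 m/s² × 5075 m = 1.736×10^8 Pa = 1.736×10^5 kPa
Total = 7527 + 99511 + 1.567×10^5 + 1.736×10^5 = 4.3731×10^5 kPa

440000 kPa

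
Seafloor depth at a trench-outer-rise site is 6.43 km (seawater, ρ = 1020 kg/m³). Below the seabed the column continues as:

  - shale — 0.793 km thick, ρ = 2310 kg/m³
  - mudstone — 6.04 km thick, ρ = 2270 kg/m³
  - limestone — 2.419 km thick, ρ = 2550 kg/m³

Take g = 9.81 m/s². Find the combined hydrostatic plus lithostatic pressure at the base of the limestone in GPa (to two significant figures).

seawater: 1020 kg/m³ × 9.81 m/s² × 6430 m = 6.434×10^7 Pa = 0.06434 GPa
shale: 2310 kg/m³ × 9.81 m/s² × 793 m = 1.797×10^7 Pa = 0.01797 GPa
mudstone: 2270 kg/m³ × 9.81 m/s² × 6040 m = 1.345×10^8 Pa = 0.1345 GPa
limestone: 2550 kg/m³ × 9.81 m/s² × 2419 m = 6.051×10^7 Pa = 0.06051 GPa
Total = 0.06434 + 0.01797 + 0.1345 + 0.06051 = 0.27733 GPa

0.28 GPa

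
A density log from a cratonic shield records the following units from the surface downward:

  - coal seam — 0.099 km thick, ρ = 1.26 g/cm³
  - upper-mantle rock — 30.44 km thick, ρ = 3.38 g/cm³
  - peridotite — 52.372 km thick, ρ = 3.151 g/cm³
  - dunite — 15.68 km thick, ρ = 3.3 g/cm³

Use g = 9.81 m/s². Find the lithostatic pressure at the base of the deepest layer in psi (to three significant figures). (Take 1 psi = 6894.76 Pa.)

coal seam: 1260 kg/m³ × 9.81 m/s² × 99 m = 1.224×10^6 Pa = 177.5 psi
upper-mantle rock: 3380 kg/m³ × 9.81 m/s² × 30440 m = 1.009×10^9 Pa = 1.464×10^5 psi
peridotite: 3151 kg/m³ × 9.81 m/s² × 52372 m = 1.619×10^9 Pa = 2.348×10^5 psi
dunite: 3300 kg/m³ × 9.81 m/s² × 15680 m = 5.076×10^8 Pa = 73622 psi
Total = 177.5 + 1.464×10^5 + 2.348×10^5 + 73622 = 4.5499×10^5 psi

455000 psi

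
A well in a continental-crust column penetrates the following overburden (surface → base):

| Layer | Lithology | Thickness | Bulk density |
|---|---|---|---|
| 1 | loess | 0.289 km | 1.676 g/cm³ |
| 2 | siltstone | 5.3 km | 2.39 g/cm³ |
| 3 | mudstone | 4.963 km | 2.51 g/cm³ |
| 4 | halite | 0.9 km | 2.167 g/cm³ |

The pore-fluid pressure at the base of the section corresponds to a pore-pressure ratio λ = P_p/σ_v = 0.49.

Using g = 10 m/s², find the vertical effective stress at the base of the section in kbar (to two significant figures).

1.4 kbar

Overburden (lithostatic) stress σ_v:
loess: 1676 kg/m³ × 10 m/s² × 289 m = 4.844×10^6 Pa = 4.844 MPa
siltstone: 2390 kg/m³ × 10 m/s² × 5300 m = 1.267×10^8 Pa = 126.7 MPa
mudstone: 2510 kg/m³ × 10 m/s² × 4963 m = 1.246×10^8 Pa = 124.6 MPa
halite: 2167 kg/m³ × 10 m/s² × 900 m = 1.950×10^7 Pa = 19.50 MPa
Total = 4.844 + 126.7 + 124.6 + 19.50 = 275.59 MPa
Pore pressure P_p = λ·σ_v = 0.49 × 275.6 MPa = 135.0 MPa
Effective stress σ' = σ_v − P_p = 275.6 − 135.0 = 140.55 MPa = 1.4055 kbar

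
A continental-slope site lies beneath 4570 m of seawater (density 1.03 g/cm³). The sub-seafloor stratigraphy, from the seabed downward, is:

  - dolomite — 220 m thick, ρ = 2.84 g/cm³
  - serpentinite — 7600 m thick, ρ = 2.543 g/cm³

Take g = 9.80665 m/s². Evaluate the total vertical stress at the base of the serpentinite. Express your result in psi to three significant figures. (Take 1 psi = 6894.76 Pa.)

35100 psi

seawater: 1030 kg/m³ × 9.80665 m/s² × 4570 m = 4.616×10^7 Pa = 6695 psi
dolomite: 2840 kg/m³ × 9.80665 m/s² × 220 m = 6.127×10^6 Pa = 888.7 psi
serpentinite: 2543 kg/m³ × 9.80665 m/s² × 7600 m = 1.895×10^8 Pa = 27489 psi
Total = 6695 + 888.7 + 27489 = 35073 psi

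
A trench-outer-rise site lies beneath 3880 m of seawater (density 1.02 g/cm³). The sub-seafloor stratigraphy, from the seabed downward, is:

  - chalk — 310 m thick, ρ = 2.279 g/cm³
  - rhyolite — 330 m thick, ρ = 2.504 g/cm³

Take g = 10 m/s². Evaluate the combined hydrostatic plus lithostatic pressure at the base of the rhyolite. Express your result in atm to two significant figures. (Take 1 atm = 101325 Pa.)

540 atm

seawater: 1020 kg/m³ × 10 m/s² × 3880 m = 3.958×10^7 Pa = 390.6 atm
chalk: 2279 kg/m³ × 10 m/s² × 310 m = 7.065×10^6 Pa = 69.73 atm
rhyolite: 2504 kg/m³ × 10 m/s² × 330 m = 8.263×10^6 Pa = 81.55 atm
Total = 390.6 + 69.73 + 81.55 = 541.86 atm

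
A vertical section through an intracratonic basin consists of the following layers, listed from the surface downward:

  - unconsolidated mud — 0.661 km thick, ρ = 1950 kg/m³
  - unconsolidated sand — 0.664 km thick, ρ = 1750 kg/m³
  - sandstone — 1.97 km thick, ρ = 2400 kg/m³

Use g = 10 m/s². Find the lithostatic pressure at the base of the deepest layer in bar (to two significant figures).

720 bar

unconsolidated mud: 1950 kg/m³ × 10 m/s² × 661 m = 1.289×10^7 Pa = 128.9 bar
unconsolidated sand: 1750 kg/m³ × 10 m/s² × 664 m = 1.162×10^7 Pa = 116.2 bar
sandstone: 2400 kg/m³ × 10 m/s² × 1970 m = 4.728×10^7 Pa = 472.8 bar
Total = 128.9 + 116.2 + 472.8 = 717.89 bar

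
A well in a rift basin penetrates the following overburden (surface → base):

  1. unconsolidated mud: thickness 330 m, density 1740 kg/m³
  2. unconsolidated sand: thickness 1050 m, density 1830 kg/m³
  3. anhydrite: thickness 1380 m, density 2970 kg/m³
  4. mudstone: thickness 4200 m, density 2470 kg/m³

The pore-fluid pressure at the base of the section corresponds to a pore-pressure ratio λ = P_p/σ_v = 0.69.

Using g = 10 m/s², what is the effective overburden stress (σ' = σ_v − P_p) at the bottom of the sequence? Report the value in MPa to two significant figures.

53 MPa

Overburden (lithostatic) stress σ_v:
unconsolidated mud: 1740 kg/m³ × 10 m/s² × 330 m = 5.742×10^6 Pa = 5.742 MPa
unconsolidated sand: 1830 kg/m³ × 10 m/s² × 1050 m = 1.921×10^7 Pa = 19.21 MPa
anhydrite: 2970 kg/m³ × 10 m/s² × 1380 m = 4.099×10^7 Pa = 40.99 MPa
mudstone: 2470 kg/m³ × 10 m/s² × 4200 m = 1.037×10^8 Pa = 103.7 MPa
Total = 5.742 + 19.21 + 40.99 + 103.7 = 169.68 MPa
Pore pressure P_p = λ·σ_v = 0.69 × 169.7 MPa = 117.1 MPa
Effective stress σ' = σ_v − P_p = 169.7 − 117.1 = 52.602 MPa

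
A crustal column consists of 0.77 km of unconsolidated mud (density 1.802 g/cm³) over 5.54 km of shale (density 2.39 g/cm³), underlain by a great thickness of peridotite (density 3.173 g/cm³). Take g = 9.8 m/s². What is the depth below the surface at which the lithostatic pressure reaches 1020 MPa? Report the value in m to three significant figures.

Pressure at base of upper layers: 1802×9.8×770 + 2390×9.8×5540 = 1.434×10^8 Pa = 143.4 MPa
Remaining pressure to be supplied by peridotite: 1.020×10^9 − 1.434×10^8 = 8.766×10^8 Pa
Additional depth in peridotite = 8.766×10^8 Pa / (3173 kg/m³ × 9.8 m/s²) = 28192 m
Total depth = 6310 m + 28192 m = 34502 m

34500 m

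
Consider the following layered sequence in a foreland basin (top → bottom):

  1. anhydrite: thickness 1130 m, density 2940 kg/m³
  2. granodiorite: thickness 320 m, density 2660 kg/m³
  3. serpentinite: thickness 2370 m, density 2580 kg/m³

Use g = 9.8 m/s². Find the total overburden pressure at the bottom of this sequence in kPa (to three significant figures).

anhydrite: 2940 kg/m³ × 9.8 m/s² × 1130 m = 3.256×10^7 Pa = 32558 kPa
granodiorite: 2660 kg/m³ × 9.8 m/s² × 320 m = 8.342×10^6 Pa = 8342 kPa
serpentinite: 2580 kg/m³ × 9.8 m/s² × 2370 m = 5.992×10^7 Pa = 59923 kPa
Total = 32558 + 8342 + 59923 = 1.0082×10^5 kPa

101000 kPa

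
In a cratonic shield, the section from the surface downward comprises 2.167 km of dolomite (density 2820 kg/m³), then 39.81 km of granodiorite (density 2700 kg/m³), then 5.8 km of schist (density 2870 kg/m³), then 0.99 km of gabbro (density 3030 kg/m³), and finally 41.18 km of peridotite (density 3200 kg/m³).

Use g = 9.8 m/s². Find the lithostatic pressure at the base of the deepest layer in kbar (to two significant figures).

dolomite: 2820 kg/m³ × 9.8 m/s² × 2167 m = 5.989×10^7 Pa = 0.5989 kbar
granodiorite: 2700 kg/m³ × 9.8 m/s² × 39810 m = 1.053×10^9 Pa = 10.53 kbar
schist: 2870 kg/m³ × 9.8 m/s² × 5800 m = 1.631×10^8 Pa = 1.631 kbar
gabbro: 3030 kg/m³ × 9.8 m/s² × 990 m = 2.940×10^7 Pa = 0.2940 kbar
peridotite: 3200 kg/m³ × 9.8 m/s² × 41180 m = 1.291×10^9 Pa = 12.91 kbar
Total = 0.5989 + 10.53 + 1.631 + 0.2940 + 12.91 = 25.972 kbar

26 kbar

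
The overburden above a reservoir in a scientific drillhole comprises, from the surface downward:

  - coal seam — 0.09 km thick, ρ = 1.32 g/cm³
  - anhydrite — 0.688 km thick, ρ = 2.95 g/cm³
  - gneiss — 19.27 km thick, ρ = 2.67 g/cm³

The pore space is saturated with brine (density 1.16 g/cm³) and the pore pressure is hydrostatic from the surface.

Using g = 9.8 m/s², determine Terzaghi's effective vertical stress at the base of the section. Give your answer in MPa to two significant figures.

Overburden (lithostatic) stress σ_v:
coal seam: 1320 kg/m³ × 9.8 m/s² × 90 m = 1.164×10^6 Pa = 1.164 MPa
anhydrite: 2950 kg/m³ × 9.8 m/s² × 688 m = 1.989×10^7 Pa = 19.89 MPa
gneiss: 2670 kg/m³ × 9.8 m/s² × 19270 m = 5.042×10^8 Pa = 504.2 MPa
Total = 1.164 + 19.89 + 504.2 = 525.27 MPa
Pore pressure P_p = 1160 kg/m³ × 9.8 m/s² × 20048 m = 2.279×10^8 Pa = 227.9 MPa
Effective stress σ' = σ_v − P_p = 525.3 − 227.9 = 297.37 MPa

300 MPa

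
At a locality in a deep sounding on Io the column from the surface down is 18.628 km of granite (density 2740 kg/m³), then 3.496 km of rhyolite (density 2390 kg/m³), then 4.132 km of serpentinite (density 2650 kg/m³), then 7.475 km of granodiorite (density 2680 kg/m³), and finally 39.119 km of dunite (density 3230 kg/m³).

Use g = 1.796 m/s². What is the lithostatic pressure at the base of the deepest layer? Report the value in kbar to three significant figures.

3.89 kbar

granite: 2740 kg/m³ × 1.796 m/s² × 18628 m = 9.167×10^7 Pa = 0.9167 kbar
rhyolite: 2390 kg/m³ × 1.796 m/s² × 3496 m = 1.501×10^7 Pa = 0.1501 kbar
serpentinite: 2650 kg/m³ × 1.796 m/s² × 4132 m = 1.967×10^7 Pa = 0.1967 kbar
granodiorite: 2680 kg/m³ × 1.796 m/s² × 7475 m = 3.598×10^7 Pa = 0.3598 kbar
dunite: 3230 kg/m³ × 1.796 m/s² × 39119 m = 2.269×10^8 Pa = 2.269 kbar
Total = 0.9167 + 0.1501 + 0.1967 + 0.3598 + 2.269 = 3.8925 kbar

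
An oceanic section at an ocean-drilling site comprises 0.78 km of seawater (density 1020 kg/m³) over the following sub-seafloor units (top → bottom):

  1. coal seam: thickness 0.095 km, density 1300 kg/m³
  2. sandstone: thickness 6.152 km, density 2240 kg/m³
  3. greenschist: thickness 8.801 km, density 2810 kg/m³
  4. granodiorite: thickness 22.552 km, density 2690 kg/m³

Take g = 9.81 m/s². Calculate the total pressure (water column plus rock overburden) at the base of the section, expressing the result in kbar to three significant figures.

seawater: 1020 kg/m³ × 9.81 m/s² × 780 m = 7.805×10^6 Pa = 0.07805 kbar
coal seam: 1300 kg/m³ × 9.81 m/s² × 95 m = 1.212×10^6 Pa = 0.01212 kbar
sandstone: 2240 kg/m³ × 9.81 m/s² × 6152 m = 1.352×10^8 Pa = 1.352 kbar
greenschist: 2810 kg/m³ × 9.81 m/s² × 8801 m = 2.426×10^8 Pa = 2.426 kbar
granodiorite: 2690 kg/m³ × 9.81 m/s² × 22552 m = 5.951×10^8 Pa = 5.951 kbar
Total = 0.07805 + 0.01212 + 1.352 + 2.426 + 5.951 = 9.8193 kbar

9.82 kbar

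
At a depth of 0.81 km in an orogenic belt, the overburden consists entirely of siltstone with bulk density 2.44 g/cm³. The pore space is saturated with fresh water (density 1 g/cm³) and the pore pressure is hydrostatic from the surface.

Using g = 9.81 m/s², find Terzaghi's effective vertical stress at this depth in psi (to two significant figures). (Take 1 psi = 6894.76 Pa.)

Overburden (lithostatic) stress σ_v:
siltstone: 2440 kg/m³ × 9.81 m/s² × 810 m = 1.939×10^7 Pa = 19.39 MPa
Pore pressure P_p = 1000 kg/m³ × 9.81 m/s² × 810 m = 7.946×10^6 Pa = 7.946 MPa
Effective stress σ' = σ_v − P_p = 19.39 − 7.946 = 11.442 MPa = 1659.6 psi

1700 psi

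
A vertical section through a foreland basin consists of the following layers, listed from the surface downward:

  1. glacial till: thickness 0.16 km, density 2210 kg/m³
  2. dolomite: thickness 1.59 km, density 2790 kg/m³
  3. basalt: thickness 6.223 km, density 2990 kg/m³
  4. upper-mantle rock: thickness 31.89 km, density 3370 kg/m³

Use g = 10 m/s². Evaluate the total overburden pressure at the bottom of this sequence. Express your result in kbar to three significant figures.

glacial till: 2210 kg/m³ × 10 m/s² × 160 m = 3.536×10^6 Pa = 0.03536 kbar
dolomite: 2790 kg/m³ × 10 m/s² × 1590 m = 4.436×10^7 Pa = 0.4436 kbar
basalt: 2990 kg/m³ × 10 m/s² × 6223 m = 1.861×10^8 Pa = 1.861 kbar
upper-mantle rock: 3370 kg/m³ × 10 m/s² × 31890 m = 1.075×10^9 Pa = 10.75 kbar
Total = 0.03536 + 0.4436 + 1.861 + 10.75 = 13.087 kbar

13.1 kbar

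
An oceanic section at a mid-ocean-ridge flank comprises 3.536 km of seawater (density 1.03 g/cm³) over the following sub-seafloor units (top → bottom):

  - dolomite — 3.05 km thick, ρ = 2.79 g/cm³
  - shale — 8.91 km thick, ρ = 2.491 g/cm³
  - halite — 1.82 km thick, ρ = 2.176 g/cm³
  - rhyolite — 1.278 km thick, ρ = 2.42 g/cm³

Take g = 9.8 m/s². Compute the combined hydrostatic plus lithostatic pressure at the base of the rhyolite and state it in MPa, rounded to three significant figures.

seawater: 1030 kg/m³ × 9.8 m/s² × 3536 m = 3.569×10^7 Pa = 35.69 MPa
dolomite: 2790 kg/m³ × 9.8 m/s² × 3050 m = 8.339×10^7 Pa = 83.39 MPa
shale: 2491 kg/m³ × 9.8 m/s² × 8910 m = 2.175×10^8 Pa = 217.5 MPa
halite: 2176 kg/m³ × 9.8 m/s² × 1820 m = 3.881×10^7 Pa = 38.81 MPa
rhyolite: 2420 kg/m³ × 9.8 m/s² × 1278 m = 3.031×10^7 Pa = 30.31 MPa
Total = 35.69 + 83.39 + 217.5 + 38.81 + 30.31 = 405.71 MPa

406 MPa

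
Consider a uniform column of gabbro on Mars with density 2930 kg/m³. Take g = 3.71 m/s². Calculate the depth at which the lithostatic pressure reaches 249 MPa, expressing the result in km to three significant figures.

22.9 km

h = P/(ρg) = 249 MPa / (2930 kg/m³ × 3.71 m/s²) = 2.490×10^8 Pa / 10870 Pa/m = 22906 m
= 22.906 km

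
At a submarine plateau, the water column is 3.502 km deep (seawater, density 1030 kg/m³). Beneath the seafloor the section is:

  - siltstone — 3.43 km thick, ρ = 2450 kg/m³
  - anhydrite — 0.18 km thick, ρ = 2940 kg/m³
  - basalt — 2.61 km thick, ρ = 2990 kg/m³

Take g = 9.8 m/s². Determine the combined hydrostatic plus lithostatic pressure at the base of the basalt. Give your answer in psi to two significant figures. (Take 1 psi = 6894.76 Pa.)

seawater: 1030 kg/m³ × 9.8 m/s² × 3502 m = 3.535×10^7 Pa = 5127 psi
siltstone: 2450 kg/m³ × 9.8 m/s² × 3430 m = 8.235×10^7 Pa = 11944 psi
anhydrite: 2940 kg/m³ × 9.8 m/s² × 180 m = 5.186×10^6 Pa = 752.2 psi
basalt: 2990 kg/m³ × 9.8 m/s² × 2610 m = 7.648×10^7 Pa = 11092 psi
Total = 5127 + 11944 + 752.2 + 11092 = 28916 psi

29000 psi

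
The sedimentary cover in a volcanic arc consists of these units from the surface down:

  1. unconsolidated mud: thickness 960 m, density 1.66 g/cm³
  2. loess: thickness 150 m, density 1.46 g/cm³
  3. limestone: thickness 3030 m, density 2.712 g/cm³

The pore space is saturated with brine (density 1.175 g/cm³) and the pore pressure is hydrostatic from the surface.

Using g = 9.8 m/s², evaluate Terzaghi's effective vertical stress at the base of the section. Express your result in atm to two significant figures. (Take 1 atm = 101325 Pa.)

Overburden (lithostatic) stress σ_v:
unconsolidated mud: 1660 kg/m³ × 9.8 m/s² × 960 m = 1.562×10^7 Pa = 15.62 MPa
loess: 1460 kg/m³ × 9.8 m/s² × 150 m = 2.146×10^6 Pa = 2.146 MPa
limestone: 2712 kg/m³ × 9.8 m/s² × 3030 m = 8.053×10^7 Pa = 80.53 MPa
Total = 15.62 + 2.146 + 80.53 = 98.294 MPa
Pore pressure P_p = 1175 kg/m³ × 9.8 m/s² × 4140 m = 4.767×10^7 Pa = 47.67 MPa
Effective stress σ' = σ_v − P_p = 98.29 − 47.67 = 50.622 MPa = 499.60 atm

500 atm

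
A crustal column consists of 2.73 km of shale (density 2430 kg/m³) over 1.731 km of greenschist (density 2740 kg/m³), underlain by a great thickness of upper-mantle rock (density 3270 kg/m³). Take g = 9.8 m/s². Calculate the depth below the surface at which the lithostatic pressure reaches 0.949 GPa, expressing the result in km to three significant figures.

Pressure at base of upper layers: 2430×9.8×2730 + 2740×9.8×1731 = 1.115×10^8 Pa = 0.1115 GPa
Remaining pressure to be supplied by upper-mantle rock: 9.490×10^8 − 1.115×10^8 = 8.375×10^8 Pa
Additional depth in upper-mantle rock = 8.375×10^8 Pa / (3270 kg/m³ × 9.8 m/s²) = 26135 m
Total depth = 4461 m + 26135 m = 30596 m
= 30.596 km

30.6 km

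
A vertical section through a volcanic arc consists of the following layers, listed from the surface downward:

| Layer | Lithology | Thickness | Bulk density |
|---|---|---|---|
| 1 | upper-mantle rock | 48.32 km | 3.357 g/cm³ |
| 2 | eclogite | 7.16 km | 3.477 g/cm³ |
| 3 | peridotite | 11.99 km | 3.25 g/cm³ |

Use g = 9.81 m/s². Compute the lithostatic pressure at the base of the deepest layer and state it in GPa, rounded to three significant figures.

2.22 GPa

upper-mantle rock: 3357 kg/m³ × 9.81 m/s² × 48320 m = 1.591×10^9 Pa = 1.591 GPa
eclogite: 3477 kg/m³ × 9.81 m/s² × 7160 m = 2.442×10^8 Pa = 0.2442 GPa
peridotite: 3250 kg/m³ × 9.81 m/s² × 11990 m = 3.823×10^8 Pa = 0.3823 GPa
Total = 1.591 + 0.2442 + 0.3823 = 2.2178 GPa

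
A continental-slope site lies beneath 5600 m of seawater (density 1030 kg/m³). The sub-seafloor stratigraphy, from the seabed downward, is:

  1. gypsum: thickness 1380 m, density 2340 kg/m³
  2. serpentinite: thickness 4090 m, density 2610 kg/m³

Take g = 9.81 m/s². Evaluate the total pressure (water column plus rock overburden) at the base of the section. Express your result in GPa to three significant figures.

seawater: 1030 kg/m³ × 9.81 m/s² × 5600 m = 5.658×10^7 Pa = 0.05658 GPa
gypsum: 2340 kg/m³ × 9.81 m/s² × 1380 m = 3.168×10^7 Pa = 0.03168 GPa
serpentinite: 2610 kg/m³ × 9.81 m/s² × 4090 m = 1.047×10^8 Pa = 0.1047 GPa
Total = 0.05658 + 0.03168 + 0.1047 = 0.19298 GPa

0.193 GPa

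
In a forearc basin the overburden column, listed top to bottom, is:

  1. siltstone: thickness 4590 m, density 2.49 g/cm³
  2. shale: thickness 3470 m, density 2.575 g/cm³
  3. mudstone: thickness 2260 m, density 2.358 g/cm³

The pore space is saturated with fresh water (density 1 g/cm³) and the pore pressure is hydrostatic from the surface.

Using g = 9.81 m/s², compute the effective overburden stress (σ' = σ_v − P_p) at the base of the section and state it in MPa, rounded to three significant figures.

151 MPa

Overburden (lithostatic) stress σ_v:
siltstone: 2490 kg/m³ × 9.81 m/s² × 4590 m = 1.121×10^8 Pa = 112.1 MPa
shale: 2575 kg/m³ × 9.81 m/s² × 3470 m = 8.765×10^7 Pa = 87.65 MPa
mudstone: 2358 kg/m³ × 9.81 m/s² × 2260 m = 5.228×10^7 Pa = 52.28 MPa
Total = 112.1 + 87.65 + 52.28 = 252.05 MPa
Pore pressure P_p = 1000 kg/m³ × 9.81 m/s² × 10320 m = 1.012×10^8 Pa = 101.2 MPa
Effective stress σ' = σ_v − P_p = 252.1 − 101.2 = 150.81 MPa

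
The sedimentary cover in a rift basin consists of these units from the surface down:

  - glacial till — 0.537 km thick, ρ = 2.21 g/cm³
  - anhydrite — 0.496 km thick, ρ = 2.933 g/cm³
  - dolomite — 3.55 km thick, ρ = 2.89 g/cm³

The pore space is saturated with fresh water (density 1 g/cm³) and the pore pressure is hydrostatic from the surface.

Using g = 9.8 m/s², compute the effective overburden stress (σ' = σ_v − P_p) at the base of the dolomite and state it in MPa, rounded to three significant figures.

81.5 MPa

Overburden (lithostatic) stress σ_v:
glacial till: 2210 kg/m³ × 9.8 m/s² × 537 m = 1.163×10^7 Pa = 11.63 MPa
anhydrite: 2933 kg/m³ × 9.8 m/s² × 496 m = 1.426×10^7 Pa = 14.26 MPa
dolomite: 2890 kg/m³ × 9.8 m/s² × 3550 m = 1.005×10^8 Pa = 100.5 MPa
Total = 11.63 + 14.26 + 100.5 = 126.43 MPa
Pore pressure P_p = 1000 kg/m³ × 9.8 m/s² × 4583 m = 4.491×10^7 Pa = 44.91 MPa
Effective stress σ' = σ_v − P_p = 126.4 − 44.91 = 81.517 MPa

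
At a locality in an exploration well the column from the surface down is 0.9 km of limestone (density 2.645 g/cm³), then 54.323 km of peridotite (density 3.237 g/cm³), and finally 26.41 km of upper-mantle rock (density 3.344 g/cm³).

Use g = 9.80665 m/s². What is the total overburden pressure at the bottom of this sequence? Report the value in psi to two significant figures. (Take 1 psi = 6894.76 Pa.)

380000 psi

limestone: 2645 kg/m³ × 9.80665 m/s² × 900 m = 2.334×10^7 Pa = 3386 psi
peridotite: 3237 kg/m³ × 9.80665 m/s² × 54323 m = 1.724×10^9 Pa = 2.501×10^5 psi
upper-mantle rock: 3344 kg/m³ × 9.80665 m/s² × 26410 m = 8.661×10^8 Pa = 1.256×10^5 psi
Total = 3386 + 2.501×10^5 + 1.256×10^5 = 3.7911×10^5 psi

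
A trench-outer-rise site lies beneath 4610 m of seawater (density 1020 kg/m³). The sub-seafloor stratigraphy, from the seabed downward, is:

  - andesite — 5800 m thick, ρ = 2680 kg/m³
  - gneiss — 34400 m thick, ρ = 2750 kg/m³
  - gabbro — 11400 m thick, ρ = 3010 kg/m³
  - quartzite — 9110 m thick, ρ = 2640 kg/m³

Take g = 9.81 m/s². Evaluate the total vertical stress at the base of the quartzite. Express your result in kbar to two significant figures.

seawater: 1020 kg/m³ × 9.81 m/s² × 4610 m = 4.613×10^7 Pa = 0.4613 kbar
andesite: 2680 kg/m³ × 9.81 m/s² × 5800 m = 1.525×10^8 Pa = 1.525 kbar
gneiss: 2750 kg/m³ × 9.81 m/s² × 34400 m = 9.280×10^8 Pa = 9.280 kbar
gabbro: 3010 kg/m³ × 9.81 m/s² × 11400 m = 3.366×10^8 Pa = 3.366 kbar
quartzite: 2640 kg/m³ × 9.81 m/s² × 9110 m = 2.359×10^8 Pa = 2.359 kbar
Total = 0.4613 + 1.525 + 9.280 + 3.366 + 2.359 = 16.992 kbar

17 kbar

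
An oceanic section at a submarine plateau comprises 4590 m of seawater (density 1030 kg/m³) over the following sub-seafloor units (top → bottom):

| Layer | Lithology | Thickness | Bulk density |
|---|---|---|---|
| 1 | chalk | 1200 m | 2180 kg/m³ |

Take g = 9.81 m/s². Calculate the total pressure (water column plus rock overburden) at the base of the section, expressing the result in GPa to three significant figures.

0.0720 GPa

seawater: 1030 kg/m³ × 9.81 m/s² × 4590 m = 4.638×10^7 Pa = 0.04638 GPa
chalk: 2180 kg/m³ × 9.81 m/s² × 1200 m = 2.566×10^7 Pa = 0.02566 GPa
Total = 0.04638 + 0.02566 = 0.072042 GPa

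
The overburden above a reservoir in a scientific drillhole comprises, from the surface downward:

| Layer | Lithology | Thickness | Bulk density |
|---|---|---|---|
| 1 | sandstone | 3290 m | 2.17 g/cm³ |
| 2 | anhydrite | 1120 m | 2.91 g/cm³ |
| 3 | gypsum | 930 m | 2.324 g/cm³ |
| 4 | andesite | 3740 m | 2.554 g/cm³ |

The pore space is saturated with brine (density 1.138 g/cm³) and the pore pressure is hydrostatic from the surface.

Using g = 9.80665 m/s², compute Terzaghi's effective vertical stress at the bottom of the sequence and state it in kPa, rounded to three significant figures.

116000 kPa

Overburden (lithostatic) stress σ_v:
sandstone: 2170 kg/m³ × 9.80665 m/s² × 3290 m = 7.001×10^7 Pa = 70.01 MPa
anhydrite: 2910 kg/m³ × 9.80665 m/s² × 1120 m = 3.196×10^7 Pa = 31.96 MPa
gypsum: 2324 kg/m³ × 9.80665 m/s² × 930 m = 2.120×10^7 Pa = 21.20 MPa
andesite: 2554 kg/m³ × 9.80665 m/s² × 3740 m = 9.367×10^7 Pa = 93.67 MPa
Total = 70.01 + 31.96 + 21.20 + 93.67 = 216.84 MPa
Pore pressure P_p = 1138 kg/m³ × 9.80665 m/s² × 9080 m = 1.013×10^8 Pa = 101.3 MPa
Effective stress σ' = σ_v − P_p = 216.8 − 101.3 = 115.51 MPa = 1.1551×10^5 kPa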